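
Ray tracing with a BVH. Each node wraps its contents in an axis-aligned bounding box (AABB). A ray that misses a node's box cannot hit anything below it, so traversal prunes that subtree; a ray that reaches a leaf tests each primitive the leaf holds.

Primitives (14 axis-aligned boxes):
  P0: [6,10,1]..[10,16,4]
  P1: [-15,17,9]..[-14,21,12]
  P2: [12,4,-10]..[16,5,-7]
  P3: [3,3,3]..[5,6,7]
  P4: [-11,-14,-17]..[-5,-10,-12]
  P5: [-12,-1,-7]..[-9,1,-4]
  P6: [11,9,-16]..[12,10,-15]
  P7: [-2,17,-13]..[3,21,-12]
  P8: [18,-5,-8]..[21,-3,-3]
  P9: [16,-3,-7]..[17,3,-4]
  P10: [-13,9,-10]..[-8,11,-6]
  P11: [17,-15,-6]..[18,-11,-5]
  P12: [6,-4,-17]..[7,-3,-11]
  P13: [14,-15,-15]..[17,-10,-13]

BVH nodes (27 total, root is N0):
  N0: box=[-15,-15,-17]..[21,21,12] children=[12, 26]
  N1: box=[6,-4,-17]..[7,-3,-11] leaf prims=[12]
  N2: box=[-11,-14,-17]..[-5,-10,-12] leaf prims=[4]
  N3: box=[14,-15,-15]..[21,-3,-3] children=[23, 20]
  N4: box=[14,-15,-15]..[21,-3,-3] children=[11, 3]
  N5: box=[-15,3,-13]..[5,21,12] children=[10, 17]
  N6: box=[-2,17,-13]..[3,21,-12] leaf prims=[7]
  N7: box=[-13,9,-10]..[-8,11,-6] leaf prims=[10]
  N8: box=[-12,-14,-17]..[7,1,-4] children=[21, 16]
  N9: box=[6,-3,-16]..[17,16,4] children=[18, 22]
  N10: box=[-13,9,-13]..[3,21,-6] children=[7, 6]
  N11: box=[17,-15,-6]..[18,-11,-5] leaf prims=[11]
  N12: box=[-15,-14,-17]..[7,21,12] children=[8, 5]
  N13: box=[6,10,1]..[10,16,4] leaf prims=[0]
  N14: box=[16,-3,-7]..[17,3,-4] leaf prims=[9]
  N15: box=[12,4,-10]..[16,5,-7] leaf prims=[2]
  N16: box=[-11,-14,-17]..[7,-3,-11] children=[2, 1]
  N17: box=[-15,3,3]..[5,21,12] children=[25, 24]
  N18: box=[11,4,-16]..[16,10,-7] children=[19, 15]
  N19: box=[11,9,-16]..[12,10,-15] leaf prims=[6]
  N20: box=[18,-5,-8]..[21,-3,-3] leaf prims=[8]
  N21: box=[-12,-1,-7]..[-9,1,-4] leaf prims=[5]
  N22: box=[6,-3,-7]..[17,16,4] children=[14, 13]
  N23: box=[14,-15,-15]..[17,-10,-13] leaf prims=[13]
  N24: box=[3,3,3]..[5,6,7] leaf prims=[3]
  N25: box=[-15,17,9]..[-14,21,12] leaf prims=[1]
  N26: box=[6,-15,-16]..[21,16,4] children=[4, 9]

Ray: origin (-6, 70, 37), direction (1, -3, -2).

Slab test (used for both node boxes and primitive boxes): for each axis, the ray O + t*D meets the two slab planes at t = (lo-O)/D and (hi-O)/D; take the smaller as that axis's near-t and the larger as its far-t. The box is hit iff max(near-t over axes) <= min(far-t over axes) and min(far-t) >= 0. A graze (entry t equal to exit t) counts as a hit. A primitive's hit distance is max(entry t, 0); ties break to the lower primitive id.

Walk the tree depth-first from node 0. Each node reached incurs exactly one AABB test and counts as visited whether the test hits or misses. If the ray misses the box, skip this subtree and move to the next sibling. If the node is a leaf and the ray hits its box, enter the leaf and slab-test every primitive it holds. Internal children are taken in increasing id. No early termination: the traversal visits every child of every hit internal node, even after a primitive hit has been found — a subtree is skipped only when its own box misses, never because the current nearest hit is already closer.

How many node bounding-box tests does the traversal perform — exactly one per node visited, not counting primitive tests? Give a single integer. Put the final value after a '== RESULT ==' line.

Trace the traversal:
N0 x:[-9,27] y:[49/3,85/3] z:[25/2,27] -> hit [49/3,27], descend [12, 26]
  N12 x:[-9,13] y:[49/3,28] z:[25/2,27] -> miss, prune
  N26 x:[12,27] y:[18,85/3] z:[33/2,53/2] -> hit [18,53/2], descend [4, 9]
    N4 x:[20,27] y:[73/3,85/3] z:[20,26] -> hit [73/3,26], descend [3, 11]
      N3 x:[20,27] y:[73/3,85/3] z:[20,26] -> hit [73/3,26], descend [20, 23]
        N20 x:[24,27] y:[73/3,25] z:[20,45/2] -> miss, prune
        N23 x:[20,23] y:[80/3,85/3] z:[25,26] -> miss, prune
      N11 x:[23,24] y:[27,85/3] z:[21,43/2] -> miss, prune
    N9 x:[12,23] y:[18,73/3] z:[33/2,53/2] -> hit [18,23], descend [18, 22]
      N18 x:[17,22] y:[20,22] z:[22,53/2] -> hit [22,22], descend [15, 19]
        N15 x:[18,22] y:[65/3,22] z:[22,47/2] -> hit [22,22] leaf, test {P2@t=22}
        N19 x:[17,18] y:[20,61/3] z:[26,53/2] -> miss, prune
      N22 x:[12,23] y:[18,73/3] z:[33/2,22] -> hit [18,22], descend [13, 14]
        N13 x:[12,16] y:[18,20] z:[33/2,18] -> miss, prune
        N14 x:[22,23] y:[67/3,73/3] z:[41/2,22] -> miss, prune

Summary -> nodes [0, 12, 26, 4, 3, 20, 23, 11, 9, 18, 15, 19, 22, 13, 14]; box-tests=15; leaf-entries=1; first=P2

== RESULT ==
15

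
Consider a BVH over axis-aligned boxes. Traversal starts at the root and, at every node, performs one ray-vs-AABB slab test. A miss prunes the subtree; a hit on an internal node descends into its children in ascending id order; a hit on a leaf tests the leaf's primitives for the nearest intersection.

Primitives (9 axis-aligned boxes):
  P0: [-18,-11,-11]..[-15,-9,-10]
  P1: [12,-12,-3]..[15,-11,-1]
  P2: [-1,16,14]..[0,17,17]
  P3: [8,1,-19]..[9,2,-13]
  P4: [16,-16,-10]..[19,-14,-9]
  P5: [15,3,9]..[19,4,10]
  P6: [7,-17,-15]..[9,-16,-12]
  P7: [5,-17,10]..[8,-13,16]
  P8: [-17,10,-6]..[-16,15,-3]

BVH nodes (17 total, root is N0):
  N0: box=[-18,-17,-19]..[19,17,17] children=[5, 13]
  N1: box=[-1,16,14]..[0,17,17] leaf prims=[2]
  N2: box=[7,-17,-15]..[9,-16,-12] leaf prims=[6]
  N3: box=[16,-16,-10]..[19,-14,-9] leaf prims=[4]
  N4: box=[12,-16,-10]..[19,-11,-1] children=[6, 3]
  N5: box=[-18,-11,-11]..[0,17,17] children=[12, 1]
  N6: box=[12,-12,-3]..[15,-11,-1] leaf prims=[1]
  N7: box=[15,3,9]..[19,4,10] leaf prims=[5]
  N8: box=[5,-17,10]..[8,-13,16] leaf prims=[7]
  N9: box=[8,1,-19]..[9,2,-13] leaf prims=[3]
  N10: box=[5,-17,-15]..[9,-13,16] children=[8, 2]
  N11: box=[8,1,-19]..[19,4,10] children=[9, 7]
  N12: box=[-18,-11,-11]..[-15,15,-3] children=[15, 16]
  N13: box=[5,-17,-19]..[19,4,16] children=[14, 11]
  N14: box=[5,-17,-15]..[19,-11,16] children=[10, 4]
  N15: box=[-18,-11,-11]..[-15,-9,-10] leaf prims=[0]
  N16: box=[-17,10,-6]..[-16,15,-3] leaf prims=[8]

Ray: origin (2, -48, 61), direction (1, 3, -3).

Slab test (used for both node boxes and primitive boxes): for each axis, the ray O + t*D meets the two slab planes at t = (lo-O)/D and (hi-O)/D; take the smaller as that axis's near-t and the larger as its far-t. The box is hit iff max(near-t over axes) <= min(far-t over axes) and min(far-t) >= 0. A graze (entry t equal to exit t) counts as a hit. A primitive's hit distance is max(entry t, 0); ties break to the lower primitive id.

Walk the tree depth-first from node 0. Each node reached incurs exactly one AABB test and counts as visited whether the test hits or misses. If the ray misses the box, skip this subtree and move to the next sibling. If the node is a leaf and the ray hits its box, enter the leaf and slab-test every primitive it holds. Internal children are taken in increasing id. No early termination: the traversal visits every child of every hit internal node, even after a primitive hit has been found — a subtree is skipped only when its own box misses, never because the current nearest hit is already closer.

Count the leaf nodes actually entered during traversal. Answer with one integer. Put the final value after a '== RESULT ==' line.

Walk:
N0 x:[-20,17] y:[31/3,65/3] z:[44/3,80/3] -> hit [44/3,17], descend [5, 13]
  N5 x:[-20,-2] y:[37/3,65/3] z:[44/3,24] -> miss, prune
  N13 x:[3,17] y:[31/3,52/3] z:[15,80/3] -> hit [15,17], descend [11, 14]
    N11 x:[6,17] y:[49/3,52/3] z:[17,80/3] -> hit [17,17], descend [7, 9]
      N7 x:[13,17] y:[17,52/3] z:[17,52/3] -> hit [17,17] leaf, test {P5@t=17}
      N9 x:[6,7] y:[49/3,50/3] z:[74/3,80/3] -> miss, prune
    N14 x:[3,17] y:[31/3,37/3] z:[15,76/3] -> miss, prune

Visited [0, 5, 13, 11, 7, 9, 14]. Tests: 7 box, 1 leaf. Nearest: P5.

== RESULT ==
1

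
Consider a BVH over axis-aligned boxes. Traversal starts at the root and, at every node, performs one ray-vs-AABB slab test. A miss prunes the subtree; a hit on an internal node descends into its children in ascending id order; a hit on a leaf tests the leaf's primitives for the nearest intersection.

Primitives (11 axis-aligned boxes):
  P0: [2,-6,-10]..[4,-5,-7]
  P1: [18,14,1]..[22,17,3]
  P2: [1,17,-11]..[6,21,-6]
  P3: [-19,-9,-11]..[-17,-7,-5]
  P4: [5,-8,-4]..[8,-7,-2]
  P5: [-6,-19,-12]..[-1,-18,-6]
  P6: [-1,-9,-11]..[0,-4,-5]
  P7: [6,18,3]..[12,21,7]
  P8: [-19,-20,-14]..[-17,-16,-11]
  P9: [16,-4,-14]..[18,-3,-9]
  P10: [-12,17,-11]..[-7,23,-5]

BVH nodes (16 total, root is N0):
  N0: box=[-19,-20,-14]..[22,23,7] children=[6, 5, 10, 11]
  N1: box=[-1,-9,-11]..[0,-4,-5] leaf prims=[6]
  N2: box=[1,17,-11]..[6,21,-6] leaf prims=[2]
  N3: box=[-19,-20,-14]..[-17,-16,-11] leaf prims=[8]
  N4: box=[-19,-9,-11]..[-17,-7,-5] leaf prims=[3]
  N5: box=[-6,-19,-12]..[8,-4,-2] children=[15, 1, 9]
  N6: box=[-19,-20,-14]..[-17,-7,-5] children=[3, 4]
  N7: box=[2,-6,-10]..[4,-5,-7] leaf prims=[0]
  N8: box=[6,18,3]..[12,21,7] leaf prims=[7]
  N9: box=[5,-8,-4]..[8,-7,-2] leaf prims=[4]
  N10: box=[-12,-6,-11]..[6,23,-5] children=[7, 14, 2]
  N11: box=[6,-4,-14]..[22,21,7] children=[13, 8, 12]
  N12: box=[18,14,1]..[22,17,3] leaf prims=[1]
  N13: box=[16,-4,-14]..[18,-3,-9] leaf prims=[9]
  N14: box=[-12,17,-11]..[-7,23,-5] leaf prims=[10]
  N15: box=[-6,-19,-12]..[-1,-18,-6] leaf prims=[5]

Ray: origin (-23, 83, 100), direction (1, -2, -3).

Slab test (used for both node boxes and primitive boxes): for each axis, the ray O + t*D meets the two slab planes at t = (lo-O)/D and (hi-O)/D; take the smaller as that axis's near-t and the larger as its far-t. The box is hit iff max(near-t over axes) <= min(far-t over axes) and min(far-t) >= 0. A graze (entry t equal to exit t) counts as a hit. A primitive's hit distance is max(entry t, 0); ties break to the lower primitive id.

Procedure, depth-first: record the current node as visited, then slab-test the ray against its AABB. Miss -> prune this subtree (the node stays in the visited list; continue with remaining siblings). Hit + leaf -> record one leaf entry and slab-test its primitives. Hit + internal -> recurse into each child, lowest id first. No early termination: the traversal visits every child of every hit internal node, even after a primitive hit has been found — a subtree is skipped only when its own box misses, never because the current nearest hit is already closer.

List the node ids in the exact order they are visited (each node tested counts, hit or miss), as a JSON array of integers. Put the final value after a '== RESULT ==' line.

Trace the traversal:
N0 x:[4,45] y:[30,103/2] z:[31,38] -> hit [31,38], descend [5, 6, 10, 11]
  N5 x:[17,31] y:[87/2,51] z:[34,112/3] -> miss, prune
  N6 x:[4,6] y:[45,103/2] z:[35,38] -> miss, prune
  N10 x:[11,29] y:[30,89/2] z:[35,37] -> miss, prune
  N11 x:[29,45] y:[31,87/2] z:[31,38] -> hit [31,38], descend [8, 12, 13]
    N8 x:[29,35] y:[31,65/2] z:[31,97/3] -> hit [31,97/3] leaf, test {P7@t=31}
    N12 x:[41,45] y:[33,69/2] z:[97/3,33] -> miss, prune
    N13 x:[39,41] y:[43,87/2] z:[109/3,38] -> miss, prune

Visited [0, 5, 6, 10, 11, 8, 12, 13]. Tests: 8 box, 1 leaf. Nearest: P7.

== RESULT ==
[0, 5, 6, 10, 11, 8, 12, 13]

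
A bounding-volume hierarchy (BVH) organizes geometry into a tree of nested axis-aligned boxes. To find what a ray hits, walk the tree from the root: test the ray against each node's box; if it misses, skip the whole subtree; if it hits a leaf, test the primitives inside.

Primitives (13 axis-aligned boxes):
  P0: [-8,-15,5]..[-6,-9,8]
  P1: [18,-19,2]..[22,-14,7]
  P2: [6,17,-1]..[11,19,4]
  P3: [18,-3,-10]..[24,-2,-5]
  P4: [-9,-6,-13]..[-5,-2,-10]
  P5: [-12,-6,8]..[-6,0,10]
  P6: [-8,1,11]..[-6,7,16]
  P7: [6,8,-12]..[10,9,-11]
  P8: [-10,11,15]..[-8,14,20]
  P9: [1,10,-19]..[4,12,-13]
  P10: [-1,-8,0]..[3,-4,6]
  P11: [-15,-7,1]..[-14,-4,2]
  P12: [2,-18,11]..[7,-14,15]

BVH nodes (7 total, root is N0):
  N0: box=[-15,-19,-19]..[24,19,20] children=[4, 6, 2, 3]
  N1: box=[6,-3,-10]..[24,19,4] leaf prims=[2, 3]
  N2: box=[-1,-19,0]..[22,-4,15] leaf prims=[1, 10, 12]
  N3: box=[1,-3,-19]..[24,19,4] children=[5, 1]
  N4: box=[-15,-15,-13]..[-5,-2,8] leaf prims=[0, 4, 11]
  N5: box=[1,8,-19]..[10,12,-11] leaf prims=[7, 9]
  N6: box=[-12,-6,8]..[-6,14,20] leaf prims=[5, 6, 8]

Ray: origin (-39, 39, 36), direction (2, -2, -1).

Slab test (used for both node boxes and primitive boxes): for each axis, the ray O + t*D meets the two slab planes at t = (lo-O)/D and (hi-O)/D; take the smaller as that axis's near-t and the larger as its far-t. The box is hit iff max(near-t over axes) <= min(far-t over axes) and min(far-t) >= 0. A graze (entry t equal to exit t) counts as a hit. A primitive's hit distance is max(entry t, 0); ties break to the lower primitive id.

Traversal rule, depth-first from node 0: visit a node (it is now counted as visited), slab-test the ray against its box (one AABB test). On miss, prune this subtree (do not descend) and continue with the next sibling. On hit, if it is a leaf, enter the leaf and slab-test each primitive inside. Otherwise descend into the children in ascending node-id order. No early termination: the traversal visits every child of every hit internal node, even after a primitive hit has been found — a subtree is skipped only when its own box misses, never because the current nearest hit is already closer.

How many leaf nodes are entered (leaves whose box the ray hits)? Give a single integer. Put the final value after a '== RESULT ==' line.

Traverse from the root:
N0 x:[12,63/2] y:[10,29] z:[16,55] -> hit [16,29], descend [2, 3, 4, 6]
  N2 x:[19,61/2] y:[43/2,29] z:[21,36] -> hit [43/2,29] leaf, test {P1@t=29, P10(miss), P12(miss)}
  N3 x:[20,63/2] y:[10,21] z:[32,55] -> miss, prune
  N4 x:[12,17] y:[41/2,27] z:[28,49] -> miss, prune
  N6 x:[27/2,33/2] y:[25/2,45/2] z:[16,28] -> hit [16,33/2] leaf, test {P5(miss), P6(miss), P8(miss)}

5 AABB tests over nodes [0, 2, 3, 4, 6]; 2 leaves entered; closest P1.

== RESULT ==
2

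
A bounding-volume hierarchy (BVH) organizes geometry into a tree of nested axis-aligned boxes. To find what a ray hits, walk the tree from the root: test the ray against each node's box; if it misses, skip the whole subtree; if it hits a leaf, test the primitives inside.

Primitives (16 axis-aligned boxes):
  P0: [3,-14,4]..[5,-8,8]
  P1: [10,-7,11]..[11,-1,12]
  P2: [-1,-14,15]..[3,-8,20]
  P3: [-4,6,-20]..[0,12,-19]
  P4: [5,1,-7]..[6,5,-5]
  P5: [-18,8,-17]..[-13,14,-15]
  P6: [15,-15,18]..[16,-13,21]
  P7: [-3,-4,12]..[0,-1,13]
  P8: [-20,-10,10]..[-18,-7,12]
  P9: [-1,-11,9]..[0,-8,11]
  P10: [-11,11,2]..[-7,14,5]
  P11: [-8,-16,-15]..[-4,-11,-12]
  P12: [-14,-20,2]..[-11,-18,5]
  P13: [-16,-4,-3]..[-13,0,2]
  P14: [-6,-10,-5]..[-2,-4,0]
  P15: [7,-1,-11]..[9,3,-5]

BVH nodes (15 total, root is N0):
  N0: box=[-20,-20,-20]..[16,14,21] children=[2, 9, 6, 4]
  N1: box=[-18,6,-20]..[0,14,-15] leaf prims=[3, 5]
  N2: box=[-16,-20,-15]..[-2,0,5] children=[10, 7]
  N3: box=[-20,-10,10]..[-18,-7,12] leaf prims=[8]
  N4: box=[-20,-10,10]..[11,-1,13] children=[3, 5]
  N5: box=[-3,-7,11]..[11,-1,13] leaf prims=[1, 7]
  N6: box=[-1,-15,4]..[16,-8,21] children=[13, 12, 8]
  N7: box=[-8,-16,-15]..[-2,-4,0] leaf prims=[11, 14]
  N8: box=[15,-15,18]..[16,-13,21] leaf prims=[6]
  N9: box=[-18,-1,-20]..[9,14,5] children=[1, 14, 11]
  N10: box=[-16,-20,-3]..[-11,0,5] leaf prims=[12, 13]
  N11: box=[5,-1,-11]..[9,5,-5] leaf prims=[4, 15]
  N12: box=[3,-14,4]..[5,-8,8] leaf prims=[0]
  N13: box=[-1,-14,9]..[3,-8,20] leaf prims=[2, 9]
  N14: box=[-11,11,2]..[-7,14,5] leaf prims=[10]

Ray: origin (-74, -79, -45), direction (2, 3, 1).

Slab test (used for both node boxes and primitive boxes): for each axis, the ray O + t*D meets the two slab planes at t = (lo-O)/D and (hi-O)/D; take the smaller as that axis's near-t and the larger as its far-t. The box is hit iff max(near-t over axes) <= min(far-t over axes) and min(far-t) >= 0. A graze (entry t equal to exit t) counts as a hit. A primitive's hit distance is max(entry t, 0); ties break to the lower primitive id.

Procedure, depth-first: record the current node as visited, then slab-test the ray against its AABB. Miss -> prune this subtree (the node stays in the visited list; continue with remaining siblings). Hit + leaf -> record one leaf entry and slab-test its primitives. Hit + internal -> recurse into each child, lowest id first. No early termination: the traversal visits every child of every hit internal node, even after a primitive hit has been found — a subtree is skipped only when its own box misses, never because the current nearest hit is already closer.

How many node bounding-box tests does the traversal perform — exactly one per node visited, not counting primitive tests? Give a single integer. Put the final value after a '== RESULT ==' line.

Walk:
N0 x:[27,45] y:[59/3,31] z:[25,66] -> hit [27,31], descend [2, 4, 6, 9]
  N2 x:[29,36] y:[59/3,79/3] z:[30,50] -> miss, prune
  N4 x:[27,85/2] y:[23,26] z:[55,58] -> miss, prune
  N6 x:[73/2,45] y:[64/3,71/3] z:[49,66] -> miss, prune
  N9 x:[28,83/2] y:[26,31] z:[25,50] -> hit [28,31], descend [1, 11, 14]
    N1 x:[28,37] y:[85/3,31] z:[25,30] -> hit [85/3,30] leaf, test {P3(miss), P5@t=29}
    N11 x:[79/2,83/2] y:[26,28] z:[34,40] -> miss, prune
    N14 x:[63/2,67/2] y:[30,31] z:[47,50] -> miss, prune

Summary -> nodes [0, 2, 4, 6, 9, 1, 11, 14]; box-tests=8; leaf-entries=1; first=P5

== RESULT ==
8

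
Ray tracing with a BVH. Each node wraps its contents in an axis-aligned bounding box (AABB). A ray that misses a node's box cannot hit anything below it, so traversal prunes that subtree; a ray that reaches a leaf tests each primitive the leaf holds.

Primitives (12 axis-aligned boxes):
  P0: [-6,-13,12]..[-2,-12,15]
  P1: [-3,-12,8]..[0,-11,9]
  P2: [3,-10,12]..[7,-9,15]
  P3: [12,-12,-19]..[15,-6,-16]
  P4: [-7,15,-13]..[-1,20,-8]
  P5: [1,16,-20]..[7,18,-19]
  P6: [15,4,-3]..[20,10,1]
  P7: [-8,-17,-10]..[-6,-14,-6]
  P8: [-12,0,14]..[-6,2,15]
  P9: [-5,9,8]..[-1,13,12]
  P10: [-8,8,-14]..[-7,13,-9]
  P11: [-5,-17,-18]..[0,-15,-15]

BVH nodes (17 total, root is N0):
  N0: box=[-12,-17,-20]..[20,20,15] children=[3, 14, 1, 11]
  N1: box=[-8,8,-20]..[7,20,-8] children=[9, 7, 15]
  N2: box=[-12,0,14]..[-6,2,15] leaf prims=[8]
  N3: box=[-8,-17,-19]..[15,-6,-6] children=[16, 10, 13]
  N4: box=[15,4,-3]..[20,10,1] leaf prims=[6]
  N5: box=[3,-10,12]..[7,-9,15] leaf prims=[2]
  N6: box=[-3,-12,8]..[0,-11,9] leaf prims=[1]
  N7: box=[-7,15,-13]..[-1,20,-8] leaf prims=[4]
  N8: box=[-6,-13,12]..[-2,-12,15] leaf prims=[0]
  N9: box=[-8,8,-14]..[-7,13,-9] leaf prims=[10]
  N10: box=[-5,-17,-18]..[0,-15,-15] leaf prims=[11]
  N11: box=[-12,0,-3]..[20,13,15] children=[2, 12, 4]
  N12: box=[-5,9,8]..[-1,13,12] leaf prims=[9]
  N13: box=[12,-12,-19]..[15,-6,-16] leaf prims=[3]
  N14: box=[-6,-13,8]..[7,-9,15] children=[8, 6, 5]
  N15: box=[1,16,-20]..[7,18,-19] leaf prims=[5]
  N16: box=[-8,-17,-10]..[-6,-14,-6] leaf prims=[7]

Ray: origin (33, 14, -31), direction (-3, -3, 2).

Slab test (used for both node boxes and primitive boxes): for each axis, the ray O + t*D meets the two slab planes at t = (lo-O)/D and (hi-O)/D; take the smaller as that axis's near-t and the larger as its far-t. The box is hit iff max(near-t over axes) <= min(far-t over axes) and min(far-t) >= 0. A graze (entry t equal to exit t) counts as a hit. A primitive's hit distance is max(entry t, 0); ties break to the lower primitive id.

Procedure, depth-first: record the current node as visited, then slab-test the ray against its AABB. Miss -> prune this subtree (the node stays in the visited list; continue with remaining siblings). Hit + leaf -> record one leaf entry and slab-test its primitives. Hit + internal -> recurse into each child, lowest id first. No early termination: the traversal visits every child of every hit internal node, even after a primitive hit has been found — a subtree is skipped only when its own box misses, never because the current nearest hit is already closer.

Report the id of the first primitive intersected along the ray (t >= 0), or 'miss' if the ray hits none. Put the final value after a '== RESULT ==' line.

Walk:
N0 x:[13/3,15] y:[-2,31/3] z:[11/2,23] -> hit [11/2,31/3], descend [1, 3, 11, 14]
  N1 x:[26/3,41/3] y:[-2,2] z:[11/2,23/2] -> miss, prune
  N3 x:[6,41/3] y:[20/3,31/3] z:[6,25/2] -> hit [20/3,31/3], descend [10, 13, 16]
    N10 x:[11,38/3] y:[29/3,31/3] z:[13/2,8] -> miss, prune
    N13 x:[6,7] y:[20/3,26/3] z:[6,15/2] -> hit [20/3,7] leaf, test {P3@t=20/3}
    N16 x:[13,41/3] y:[28/3,31/3] z:[21/2,25/2] -> miss, prune
  N11 x:[13/3,15] y:[1/3,14/3] z:[14,23] -> miss, prune
  N14 x:[26/3,13] y:[23/3,9] z:[39/2,23] -> miss, prune

order=[0, 1, 3, 10, 13, 16, 11, 14]  |boxes|=8  |leaves|=1  hit=P3

== RESULT ==
3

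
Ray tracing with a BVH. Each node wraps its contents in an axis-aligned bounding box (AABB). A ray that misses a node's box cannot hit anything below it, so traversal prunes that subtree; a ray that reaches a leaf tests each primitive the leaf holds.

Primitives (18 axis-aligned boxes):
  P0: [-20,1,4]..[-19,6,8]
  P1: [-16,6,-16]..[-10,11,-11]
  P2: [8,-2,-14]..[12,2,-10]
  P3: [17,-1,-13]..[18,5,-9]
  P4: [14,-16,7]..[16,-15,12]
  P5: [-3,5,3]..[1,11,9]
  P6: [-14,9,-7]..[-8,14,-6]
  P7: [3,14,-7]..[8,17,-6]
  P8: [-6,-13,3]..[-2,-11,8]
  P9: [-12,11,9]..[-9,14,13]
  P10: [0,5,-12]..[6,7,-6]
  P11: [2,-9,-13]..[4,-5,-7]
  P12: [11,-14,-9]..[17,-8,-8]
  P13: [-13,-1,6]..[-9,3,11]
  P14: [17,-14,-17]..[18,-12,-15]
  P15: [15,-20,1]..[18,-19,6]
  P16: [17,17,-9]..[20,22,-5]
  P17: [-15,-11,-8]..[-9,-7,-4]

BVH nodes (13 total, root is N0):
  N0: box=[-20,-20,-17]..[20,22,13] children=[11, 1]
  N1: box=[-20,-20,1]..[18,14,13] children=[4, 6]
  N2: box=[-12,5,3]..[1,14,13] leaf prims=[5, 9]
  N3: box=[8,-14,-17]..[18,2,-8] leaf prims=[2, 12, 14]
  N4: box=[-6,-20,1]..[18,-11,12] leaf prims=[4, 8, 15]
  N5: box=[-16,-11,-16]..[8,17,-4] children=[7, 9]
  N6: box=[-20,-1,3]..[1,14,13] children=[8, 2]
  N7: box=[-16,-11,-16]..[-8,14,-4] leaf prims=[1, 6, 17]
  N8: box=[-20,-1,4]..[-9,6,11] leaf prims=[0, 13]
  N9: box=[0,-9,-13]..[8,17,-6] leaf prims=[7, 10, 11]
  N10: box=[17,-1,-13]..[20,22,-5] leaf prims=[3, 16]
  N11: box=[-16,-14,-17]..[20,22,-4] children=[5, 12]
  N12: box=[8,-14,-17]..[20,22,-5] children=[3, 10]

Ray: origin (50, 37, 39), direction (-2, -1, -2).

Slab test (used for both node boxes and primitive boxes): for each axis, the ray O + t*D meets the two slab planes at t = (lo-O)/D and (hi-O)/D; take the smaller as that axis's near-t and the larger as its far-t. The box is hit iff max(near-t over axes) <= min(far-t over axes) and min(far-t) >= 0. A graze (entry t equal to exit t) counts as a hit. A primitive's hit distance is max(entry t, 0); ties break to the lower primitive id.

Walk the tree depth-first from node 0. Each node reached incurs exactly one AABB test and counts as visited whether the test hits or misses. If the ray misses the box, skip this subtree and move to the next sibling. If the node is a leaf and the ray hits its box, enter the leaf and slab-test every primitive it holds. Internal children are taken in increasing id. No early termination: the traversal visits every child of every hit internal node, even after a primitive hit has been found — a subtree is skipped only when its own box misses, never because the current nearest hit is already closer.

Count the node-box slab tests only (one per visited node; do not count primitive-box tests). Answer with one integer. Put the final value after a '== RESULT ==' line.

Trace the traversal:
N0 x:[15,35] y:[15,57] z:[13,28] -> hit [15,28], descend [1, 11]
  N1 x:[16,35] y:[23,57] z:[13,19] -> miss, prune
  N11 x:[15,33] y:[15,51] z:[43/2,28] -> hit [43/2,28], descend [5, 12]
    N5 x:[21,33] y:[20,48] z:[43/2,55/2] -> hit [43/2,55/2], descend [7, 9]
      N7 x:[29,33] y:[23,48] z:[43/2,55/2] -> miss, prune
      N9 x:[21,25] y:[20,46] z:[45/2,26] -> hit [45/2,25] leaf, test {P7@t=45/2, P10(miss), P11(miss)}
    N12 x:[15,21] y:[15,51] z:[22,28] -> miss, prune

7 AABB tests over nodes [0, 1, 11, 5, 7, 9, 12]; 1 leaf entered; closest P7.

== RESULT ==
7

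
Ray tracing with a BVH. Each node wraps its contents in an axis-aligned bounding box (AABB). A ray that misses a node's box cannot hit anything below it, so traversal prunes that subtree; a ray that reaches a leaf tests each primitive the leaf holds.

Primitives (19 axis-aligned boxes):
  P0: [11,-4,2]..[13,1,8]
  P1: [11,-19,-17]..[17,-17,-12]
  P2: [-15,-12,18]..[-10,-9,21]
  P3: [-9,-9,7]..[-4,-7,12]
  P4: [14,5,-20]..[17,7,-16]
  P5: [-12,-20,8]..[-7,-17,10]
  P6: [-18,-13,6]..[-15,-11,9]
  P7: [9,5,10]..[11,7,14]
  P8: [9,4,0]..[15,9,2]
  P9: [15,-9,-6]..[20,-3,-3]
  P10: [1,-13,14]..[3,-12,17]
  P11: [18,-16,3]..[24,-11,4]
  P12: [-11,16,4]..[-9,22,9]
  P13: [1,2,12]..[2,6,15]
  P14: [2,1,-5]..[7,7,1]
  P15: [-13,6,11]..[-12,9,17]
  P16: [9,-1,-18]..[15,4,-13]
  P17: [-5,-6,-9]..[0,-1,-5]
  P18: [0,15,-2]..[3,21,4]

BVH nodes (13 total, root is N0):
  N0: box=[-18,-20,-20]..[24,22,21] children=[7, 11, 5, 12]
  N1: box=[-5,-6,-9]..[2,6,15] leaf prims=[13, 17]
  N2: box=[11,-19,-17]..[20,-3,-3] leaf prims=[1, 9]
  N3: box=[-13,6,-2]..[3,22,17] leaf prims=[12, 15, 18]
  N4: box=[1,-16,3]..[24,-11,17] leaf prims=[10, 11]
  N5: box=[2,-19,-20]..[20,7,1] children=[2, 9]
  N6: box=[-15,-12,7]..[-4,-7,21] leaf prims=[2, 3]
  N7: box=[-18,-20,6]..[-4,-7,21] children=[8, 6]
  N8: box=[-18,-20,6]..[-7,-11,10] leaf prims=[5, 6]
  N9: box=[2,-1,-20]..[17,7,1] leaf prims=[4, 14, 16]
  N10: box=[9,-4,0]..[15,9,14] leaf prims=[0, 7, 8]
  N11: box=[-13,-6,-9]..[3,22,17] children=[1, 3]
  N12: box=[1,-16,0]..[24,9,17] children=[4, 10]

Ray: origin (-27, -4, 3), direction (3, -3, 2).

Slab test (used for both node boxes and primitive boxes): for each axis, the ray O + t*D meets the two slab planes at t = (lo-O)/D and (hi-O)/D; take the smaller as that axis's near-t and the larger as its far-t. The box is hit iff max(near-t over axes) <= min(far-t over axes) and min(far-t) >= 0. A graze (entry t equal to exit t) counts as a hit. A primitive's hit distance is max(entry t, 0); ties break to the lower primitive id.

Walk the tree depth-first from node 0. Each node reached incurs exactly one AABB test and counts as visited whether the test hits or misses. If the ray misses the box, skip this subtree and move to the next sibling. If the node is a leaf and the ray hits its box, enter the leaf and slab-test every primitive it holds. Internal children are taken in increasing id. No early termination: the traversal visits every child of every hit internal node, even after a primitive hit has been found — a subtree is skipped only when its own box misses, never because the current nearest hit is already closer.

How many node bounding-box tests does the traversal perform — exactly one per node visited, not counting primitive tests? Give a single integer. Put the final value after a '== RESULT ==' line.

Traverse from the root:
N0 x:[3,17] y:[-26/3,16/3] z:[-23/2,9] -> hit [3,16/3], descend [5, 7, 11, 12]
  N5 x:[29/3,47/3] y:[-11/3,5] z:[-23/2,-1] -> miss, prune
  N7 x:[3,23/3] y:[1,16/3] z:[3/2,9] -> hit [3,16/3], descend [6, 8]
    N6 x:[4,23/3] y:[1,8/3] z:[2,9] -> miss, prune
    N8 x:[3,20/3] y:[7/3,16/3] z:[3/2,7/2] -> hit [3,7/2] leaf, test {P5(miss), P6@t=3}
  N11 x:[14/3,10] y:[-26/3,2/3] z:[-6,7] -> miss, prune
  N12 x:[28/3,17] y:[-13/3,4] z:[-3/2,7] -> miss, prune

7 AABB tests over nodes [0, 5, 7, 6, 8, 11, 12]; 1 leaf entered; closest P6.

== RESULT ==
7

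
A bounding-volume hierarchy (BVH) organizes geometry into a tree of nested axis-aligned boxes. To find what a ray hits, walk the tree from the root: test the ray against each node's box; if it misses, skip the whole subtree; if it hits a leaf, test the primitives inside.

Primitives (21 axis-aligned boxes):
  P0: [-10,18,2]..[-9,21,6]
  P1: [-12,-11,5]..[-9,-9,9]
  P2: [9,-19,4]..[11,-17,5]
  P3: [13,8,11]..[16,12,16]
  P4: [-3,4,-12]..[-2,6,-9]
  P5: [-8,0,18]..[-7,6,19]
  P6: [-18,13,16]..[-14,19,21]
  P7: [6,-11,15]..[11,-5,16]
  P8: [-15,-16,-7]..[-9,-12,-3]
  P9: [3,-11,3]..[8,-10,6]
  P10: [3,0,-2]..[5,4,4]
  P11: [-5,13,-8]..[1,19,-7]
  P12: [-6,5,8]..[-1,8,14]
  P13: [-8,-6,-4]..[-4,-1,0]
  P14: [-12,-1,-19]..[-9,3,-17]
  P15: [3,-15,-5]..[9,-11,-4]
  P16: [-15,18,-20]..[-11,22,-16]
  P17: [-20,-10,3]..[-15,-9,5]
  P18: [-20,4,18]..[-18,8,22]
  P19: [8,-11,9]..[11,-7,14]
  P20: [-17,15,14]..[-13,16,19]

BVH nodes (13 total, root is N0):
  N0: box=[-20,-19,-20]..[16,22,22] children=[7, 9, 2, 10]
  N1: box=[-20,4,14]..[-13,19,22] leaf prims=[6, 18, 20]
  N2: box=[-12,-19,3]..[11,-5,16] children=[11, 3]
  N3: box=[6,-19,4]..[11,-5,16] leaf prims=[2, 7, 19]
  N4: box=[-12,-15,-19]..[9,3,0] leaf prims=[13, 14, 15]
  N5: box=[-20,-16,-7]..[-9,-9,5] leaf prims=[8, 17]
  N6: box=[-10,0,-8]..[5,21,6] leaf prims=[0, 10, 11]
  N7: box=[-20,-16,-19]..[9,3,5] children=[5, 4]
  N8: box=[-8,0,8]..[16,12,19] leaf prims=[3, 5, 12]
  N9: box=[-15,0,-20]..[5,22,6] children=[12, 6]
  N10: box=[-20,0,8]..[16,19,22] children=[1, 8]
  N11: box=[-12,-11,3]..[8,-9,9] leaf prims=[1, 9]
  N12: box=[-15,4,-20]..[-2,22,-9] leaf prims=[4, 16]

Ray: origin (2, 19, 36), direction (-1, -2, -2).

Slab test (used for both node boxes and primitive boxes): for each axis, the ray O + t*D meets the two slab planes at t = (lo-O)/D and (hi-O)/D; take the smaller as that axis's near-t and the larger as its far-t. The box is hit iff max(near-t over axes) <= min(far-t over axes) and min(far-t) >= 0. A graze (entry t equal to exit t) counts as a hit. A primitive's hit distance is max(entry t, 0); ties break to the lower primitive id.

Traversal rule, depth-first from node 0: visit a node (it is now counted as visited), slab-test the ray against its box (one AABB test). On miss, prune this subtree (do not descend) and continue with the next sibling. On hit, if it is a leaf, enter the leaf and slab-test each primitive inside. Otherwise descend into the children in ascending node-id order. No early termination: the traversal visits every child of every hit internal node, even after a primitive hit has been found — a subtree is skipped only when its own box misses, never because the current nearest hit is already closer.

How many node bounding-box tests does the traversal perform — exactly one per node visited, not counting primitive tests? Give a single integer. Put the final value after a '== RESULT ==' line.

Traverse from the root:
N0 x:[-14,22] y:[-3/2,19] z:[7,28] -> hit [7,19], descend [2, 7, 9, 10]
  N2 x:[-9,14] y:[12,19] z:[10,33/2] -> hit [12,14], descend [3, 11]
    N3 x:[-9,-4] y:[12,19] z:[10,16] -> miss, prune
    N11 x:[-6,14] y:[14,15] z:[27/2,33/2] -> hit [14,14] leaf, test {P1@t=14, P9(miss)}
  N7 x:[-7,22] y:[8,35/2] z:[31/2,55/2] -> hit [31/2,35/2], descend [4, 5]
    N4 x:[-7,14] y:[8,17] z:[18,55/2] -> miss, prune
    N5 x:[11,22] y:[14,35/2] z:[31/2,43/2] -> hit [31/2,35/2] leaf, test {P8(miss), P17(miss)}
  N9 x:[-3,17] y:[-3/2,19/2] z:[15,28] -> miss, prune
  N10 x:[-14,22] y:[0,19/2] z:[7,14] -> hit [7,19/2], descend [1, 8]
    N1 x:[15,22] y:[0,15/2] z:[7,11] -> miss, prune
    N8 x:[-14,10] y:[7/2,19/2] z:[17/2,14] -> hit [17/2,19/2] leaf, test {P3(miss), P5@t=9, P12(miss)}

Visited [0, 2, 3, 11, 7, 4, 5, 9, 10, 1, 8]. Tests: 11 box, 3 leaf. Nearest: P5.

== RESULT ==
11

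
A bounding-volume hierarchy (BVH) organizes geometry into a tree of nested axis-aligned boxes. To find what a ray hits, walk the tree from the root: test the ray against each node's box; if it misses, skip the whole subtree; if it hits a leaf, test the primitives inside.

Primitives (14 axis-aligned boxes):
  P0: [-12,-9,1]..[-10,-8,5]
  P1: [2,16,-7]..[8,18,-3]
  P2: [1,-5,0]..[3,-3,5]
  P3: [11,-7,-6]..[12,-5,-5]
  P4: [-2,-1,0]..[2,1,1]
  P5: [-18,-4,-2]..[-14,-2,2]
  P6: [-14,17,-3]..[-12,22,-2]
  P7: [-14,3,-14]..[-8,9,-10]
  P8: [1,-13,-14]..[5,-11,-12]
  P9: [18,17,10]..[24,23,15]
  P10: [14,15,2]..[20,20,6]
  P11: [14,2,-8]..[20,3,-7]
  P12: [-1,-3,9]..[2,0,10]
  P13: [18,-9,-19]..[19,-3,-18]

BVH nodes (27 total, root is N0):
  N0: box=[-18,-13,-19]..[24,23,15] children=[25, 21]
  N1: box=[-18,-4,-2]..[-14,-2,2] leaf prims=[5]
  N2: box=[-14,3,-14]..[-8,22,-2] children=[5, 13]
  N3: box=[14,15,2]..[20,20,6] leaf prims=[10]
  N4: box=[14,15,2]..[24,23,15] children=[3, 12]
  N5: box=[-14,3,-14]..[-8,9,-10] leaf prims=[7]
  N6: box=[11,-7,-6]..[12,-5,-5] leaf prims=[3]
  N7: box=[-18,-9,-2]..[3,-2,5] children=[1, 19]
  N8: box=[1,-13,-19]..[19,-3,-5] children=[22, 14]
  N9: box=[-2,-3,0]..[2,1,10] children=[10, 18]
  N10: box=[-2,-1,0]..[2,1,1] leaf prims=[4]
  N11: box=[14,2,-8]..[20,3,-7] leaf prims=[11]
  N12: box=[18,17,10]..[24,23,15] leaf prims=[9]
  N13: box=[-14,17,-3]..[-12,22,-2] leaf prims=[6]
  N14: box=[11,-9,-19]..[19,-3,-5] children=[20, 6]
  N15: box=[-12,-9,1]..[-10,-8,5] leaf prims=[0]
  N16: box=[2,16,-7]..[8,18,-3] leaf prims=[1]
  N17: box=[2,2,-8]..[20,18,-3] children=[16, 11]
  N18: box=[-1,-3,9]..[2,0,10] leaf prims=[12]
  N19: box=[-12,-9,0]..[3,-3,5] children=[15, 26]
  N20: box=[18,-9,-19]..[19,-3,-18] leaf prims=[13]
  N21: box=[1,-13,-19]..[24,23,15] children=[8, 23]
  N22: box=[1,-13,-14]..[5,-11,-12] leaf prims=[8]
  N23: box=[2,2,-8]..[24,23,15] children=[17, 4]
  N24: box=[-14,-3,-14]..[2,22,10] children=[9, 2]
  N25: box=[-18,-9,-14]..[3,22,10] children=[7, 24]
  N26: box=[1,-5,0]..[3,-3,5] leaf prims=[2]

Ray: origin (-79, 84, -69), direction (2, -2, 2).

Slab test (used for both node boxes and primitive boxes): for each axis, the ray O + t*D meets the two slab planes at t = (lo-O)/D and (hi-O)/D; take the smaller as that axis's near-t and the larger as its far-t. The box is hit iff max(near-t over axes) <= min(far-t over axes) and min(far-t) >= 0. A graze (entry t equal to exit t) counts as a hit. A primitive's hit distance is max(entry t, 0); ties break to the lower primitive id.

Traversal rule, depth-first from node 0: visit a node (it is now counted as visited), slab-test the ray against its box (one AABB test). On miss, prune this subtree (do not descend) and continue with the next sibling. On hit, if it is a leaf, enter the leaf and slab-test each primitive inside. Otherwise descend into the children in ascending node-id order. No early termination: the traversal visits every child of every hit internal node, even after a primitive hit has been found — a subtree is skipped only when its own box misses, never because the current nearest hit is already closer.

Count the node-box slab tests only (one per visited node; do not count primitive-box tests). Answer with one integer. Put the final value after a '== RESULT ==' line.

Trace the traversal:
N0 x:[61/2,103/2] y:[61/2,97/2] z:[25,42] -> hit [61/2,42], descend [21, 25]
  N21 x:[40,103/2] y:[61/2,97/2] z:[25,42] -> hit [40,42], descend [8, 23]
    N8 x:[40,49] y:[87/2,97/2] z:[25,32] -> miss, prune
    N23 x:[81/2,103/2] y:[61/2,41] z:[61/2,42] -> hit [81/2,41], descend [4, 17]
      N4 x:[93/2,103/2] y:[61/2,69/2] z:[71/2,42] -> miss, prune
      N17 x:[81/2,99/2] y:[33,41] z:[61/2,33] -> miss, prune
  N25 x:[61/2,41] y:[31,93/2] z:[55/2,79/2] -> hit [31,79/2], descend [7, 24]
    N7 x:[61/2,41] y:[43,93/2] z:[67/2,37] -> miss, prune
    N24 x:[65/2,81/2] y:[31,87/2] z:[55/2,79/2] -> hit [65/2,79/2], descend [2, 9]
      N2 x:[65/2,71/2] y:[31,81/2] z:[55/2,67/2] -> hit [65/2,67/2], descend [5, 13]
        N5 x:[65/2,71/2] y:[75/2,81/2] z:[55/2,59/2] -> miss, prune
        N13 x:[65/2,67/2] y:[31,67/2] z:[33,67/2] -> hit [33,67/2] leaf, test {P6@t=33}
      N9 x:[77/2,81/2] y:[83/2,87/2] z:[69/2,79/2] -> miss, prune

13 AABB tests over nodes [0, 21, 8, 23, 4, 17, 25, 7, 24, 2, 5, 13, 9]; 1 leaf entered; closest P6.

== RESULT ==
13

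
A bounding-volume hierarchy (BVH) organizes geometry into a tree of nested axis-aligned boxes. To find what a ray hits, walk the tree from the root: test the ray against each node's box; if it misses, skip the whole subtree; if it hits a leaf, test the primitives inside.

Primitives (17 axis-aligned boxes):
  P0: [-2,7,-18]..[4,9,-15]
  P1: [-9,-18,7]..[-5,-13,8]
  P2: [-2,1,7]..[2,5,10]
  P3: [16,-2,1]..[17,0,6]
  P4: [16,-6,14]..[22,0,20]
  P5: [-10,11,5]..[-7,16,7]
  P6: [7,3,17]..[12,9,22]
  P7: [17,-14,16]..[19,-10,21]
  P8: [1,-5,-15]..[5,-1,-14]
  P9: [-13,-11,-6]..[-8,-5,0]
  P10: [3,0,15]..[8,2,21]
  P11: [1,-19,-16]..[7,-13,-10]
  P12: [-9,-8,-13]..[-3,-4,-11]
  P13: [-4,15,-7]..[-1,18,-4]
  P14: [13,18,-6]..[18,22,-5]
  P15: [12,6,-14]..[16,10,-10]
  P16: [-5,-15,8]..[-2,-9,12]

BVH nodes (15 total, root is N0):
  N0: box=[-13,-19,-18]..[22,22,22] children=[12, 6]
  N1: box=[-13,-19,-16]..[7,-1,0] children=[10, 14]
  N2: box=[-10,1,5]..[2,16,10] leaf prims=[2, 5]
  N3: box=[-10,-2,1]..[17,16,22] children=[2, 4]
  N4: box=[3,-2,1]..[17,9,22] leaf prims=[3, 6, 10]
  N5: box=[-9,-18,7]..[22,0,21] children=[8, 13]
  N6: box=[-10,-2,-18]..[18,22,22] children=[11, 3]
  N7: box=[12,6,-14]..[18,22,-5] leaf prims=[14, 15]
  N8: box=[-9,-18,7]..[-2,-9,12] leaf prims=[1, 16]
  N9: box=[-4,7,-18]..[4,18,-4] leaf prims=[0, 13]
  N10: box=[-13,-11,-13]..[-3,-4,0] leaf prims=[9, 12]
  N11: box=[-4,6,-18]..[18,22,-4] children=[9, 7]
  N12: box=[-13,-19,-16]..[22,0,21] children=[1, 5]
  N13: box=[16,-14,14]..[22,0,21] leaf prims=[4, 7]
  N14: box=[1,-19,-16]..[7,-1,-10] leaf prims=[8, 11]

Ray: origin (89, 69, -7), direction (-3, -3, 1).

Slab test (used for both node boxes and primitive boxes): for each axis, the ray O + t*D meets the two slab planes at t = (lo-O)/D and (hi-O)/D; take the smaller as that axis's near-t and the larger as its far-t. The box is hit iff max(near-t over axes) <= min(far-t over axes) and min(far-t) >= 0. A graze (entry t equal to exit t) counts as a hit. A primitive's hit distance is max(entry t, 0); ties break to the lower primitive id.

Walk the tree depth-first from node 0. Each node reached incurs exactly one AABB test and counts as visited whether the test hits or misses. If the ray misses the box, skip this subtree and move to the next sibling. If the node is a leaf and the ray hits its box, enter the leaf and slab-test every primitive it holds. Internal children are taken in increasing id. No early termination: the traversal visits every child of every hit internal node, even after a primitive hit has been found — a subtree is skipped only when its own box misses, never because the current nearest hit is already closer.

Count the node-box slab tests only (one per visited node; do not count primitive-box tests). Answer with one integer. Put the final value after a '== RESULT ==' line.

Traverse from the root:
N0 x:[67/3,34] y:[47/3,88/3] z:[-11,29] -> hit [67/3,29], descend [6, 12]
  N6 x:[71/3,33] y:[47/3,71/3] z:[-11,29] -> hit [71/3,71/3], descend [3, 11]
    N3 x:[24,33] y:[53/3,71/3] z:[8,29] -> miss, prune
    N11 x:[71/3,31] y:[47/3,21] z:[-11,3] -> miss, prune
  N12 x:[67/3,34] y:[23,88/3] z:[-9,28] -> hit [23,28], descend [1, 5]
    N1 x:[82/3,34] y:[70/3,88/3] z:[-9,7] -> miss, prune
    N5 x:[67/3,98/3] y:[23,29] z:[14,28] -> hit [23,28], descend [8, 13]
      N8 x:[91/3,98/3] y:[26,29] z:[14,19] -> miss, prune
      N13 x:[67/3,73/3] y:[23,83/3] z:[21,28] -> hit [23,73/3] leaf, test {P4@t=23, P7(miss)}

order=[0, 6, 3, 11, 12, 1, 5, 8, 13]  |boxes|=9  |leaves|=1  hit=P4

== RESULT ==
9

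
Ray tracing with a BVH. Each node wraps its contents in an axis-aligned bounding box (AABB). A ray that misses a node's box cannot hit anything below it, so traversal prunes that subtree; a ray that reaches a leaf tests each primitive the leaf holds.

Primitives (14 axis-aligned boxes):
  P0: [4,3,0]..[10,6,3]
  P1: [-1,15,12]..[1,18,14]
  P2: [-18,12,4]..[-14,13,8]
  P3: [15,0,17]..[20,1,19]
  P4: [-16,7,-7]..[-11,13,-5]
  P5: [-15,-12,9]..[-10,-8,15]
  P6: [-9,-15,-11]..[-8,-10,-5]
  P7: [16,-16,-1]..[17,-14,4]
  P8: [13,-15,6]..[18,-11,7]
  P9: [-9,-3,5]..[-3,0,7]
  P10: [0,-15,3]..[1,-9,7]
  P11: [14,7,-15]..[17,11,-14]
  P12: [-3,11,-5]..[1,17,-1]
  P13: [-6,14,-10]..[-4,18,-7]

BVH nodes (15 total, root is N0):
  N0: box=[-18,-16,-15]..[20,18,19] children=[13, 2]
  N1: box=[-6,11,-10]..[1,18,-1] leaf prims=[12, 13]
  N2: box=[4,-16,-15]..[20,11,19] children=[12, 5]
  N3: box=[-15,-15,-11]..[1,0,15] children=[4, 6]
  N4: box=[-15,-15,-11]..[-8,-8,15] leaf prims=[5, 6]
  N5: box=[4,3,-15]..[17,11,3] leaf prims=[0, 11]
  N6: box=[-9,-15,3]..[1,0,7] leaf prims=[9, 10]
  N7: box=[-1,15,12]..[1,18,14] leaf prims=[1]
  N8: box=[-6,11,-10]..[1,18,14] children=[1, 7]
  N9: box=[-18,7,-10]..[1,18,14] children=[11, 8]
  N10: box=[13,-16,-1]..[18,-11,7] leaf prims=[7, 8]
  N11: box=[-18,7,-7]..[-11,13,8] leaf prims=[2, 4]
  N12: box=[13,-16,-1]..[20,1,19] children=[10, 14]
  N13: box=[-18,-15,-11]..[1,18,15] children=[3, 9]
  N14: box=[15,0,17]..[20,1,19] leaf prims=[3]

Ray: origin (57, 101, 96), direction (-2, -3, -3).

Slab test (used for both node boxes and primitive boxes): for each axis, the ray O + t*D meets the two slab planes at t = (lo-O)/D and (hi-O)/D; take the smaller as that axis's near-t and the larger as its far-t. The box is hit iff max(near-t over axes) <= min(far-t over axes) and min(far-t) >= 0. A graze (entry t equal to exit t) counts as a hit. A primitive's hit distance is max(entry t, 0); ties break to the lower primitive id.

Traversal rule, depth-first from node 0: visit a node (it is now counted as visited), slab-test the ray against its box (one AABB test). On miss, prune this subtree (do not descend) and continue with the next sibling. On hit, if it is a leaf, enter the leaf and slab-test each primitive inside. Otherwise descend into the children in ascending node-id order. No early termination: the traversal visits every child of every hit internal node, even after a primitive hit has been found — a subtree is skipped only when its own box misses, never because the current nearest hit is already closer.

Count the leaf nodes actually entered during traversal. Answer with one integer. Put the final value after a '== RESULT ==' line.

Trace the traversal:
N0 x:[37/2,75/2] y:[83/3,39] z:[77/3,37] -> hit [83/3,37], descend [2, 13]
  N2 x:[37/2,53/2] y:[30,39] z:[77/3,37] -> miss, prune
  N13 x:[28,75/2] y:[83/3,116/3] z:[27,107/3] -> hit [28,107/3], descend [3, 9]
    N3 x:[28,36] y:[101/3,116/3] z:[27,107/3] -> hit [101/3,107/3], descend [4, 6]
      N4 x:[65/2,36] y:[109/3,116/3] z:[27,107/3] -> miss, prune
      N6 x:[28,33] y:[101/3,116/3] z:[89/3,31] -> miss, prune
    N9 x:[28,75/2] y:[83/3,94/3] z:[82/3,106/3] -> hit [28,94/3], descend [8, 11]
      N8 x:[28,63/2] y:[83/3,30] z:[82/3,106/3] -> hit [28,30], descend [1, 7]
        N1 x:[28,63/2] y:[83/3,30] z:[97/3,106/3] -> miss, prune
        N7 x:[28,29] y:[83/3,86/3] z:[82/3,28] -> hit [28,28] leaf, test {P1@t=28}
      N11 x:[34,75/2] y:[88/3,94/3] z:[88/3,103/3] -> miss, prune

11 AABB tests over nodes [0, 2, 13, 3, 4, 6, 9, 8, 1, 7, 11]; 1 leaf entered; closest P1.

== RESULT ==
1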